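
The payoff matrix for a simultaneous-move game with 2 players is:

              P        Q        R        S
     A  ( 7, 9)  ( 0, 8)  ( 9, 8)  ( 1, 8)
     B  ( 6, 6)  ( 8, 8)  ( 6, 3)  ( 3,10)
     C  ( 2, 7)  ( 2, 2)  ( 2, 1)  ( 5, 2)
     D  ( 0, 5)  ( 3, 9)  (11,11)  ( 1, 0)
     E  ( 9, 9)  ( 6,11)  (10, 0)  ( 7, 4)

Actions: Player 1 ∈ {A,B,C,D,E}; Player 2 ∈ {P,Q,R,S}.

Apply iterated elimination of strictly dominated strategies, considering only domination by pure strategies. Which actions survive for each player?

Survivors P1:{B,D,E} P2:{Q,R,S}

P1 drop A (E beats it: P:9>7 Q:6>0 R:10>9 S:7>1)
P1 drop C (E beats it: P:9>2 Q:6>2 R:10>2 S:7>5)
P2 drop P (Q beats it: B:8>6 D:9>5 E:11>9)
P1→{B,D,E} P2→{Q,R,S}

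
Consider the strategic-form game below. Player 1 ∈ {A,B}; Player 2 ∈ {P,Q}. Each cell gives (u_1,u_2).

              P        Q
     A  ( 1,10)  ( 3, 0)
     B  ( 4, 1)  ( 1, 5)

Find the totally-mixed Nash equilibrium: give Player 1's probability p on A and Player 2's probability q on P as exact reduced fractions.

P1 indiff ⇒ q·1+(1-q)·3 = q·4+(1-q)·1 ⇒ q(-3) = (1-q)(-2) ⇒ q = 2/5
P2 indiff ⇒ p·10+(1-p)·1 = p·0+(1-p)·5 ⇒ p(10) = (1-p)(4) ⇒ p = 2/7

p=2/7, q=2/5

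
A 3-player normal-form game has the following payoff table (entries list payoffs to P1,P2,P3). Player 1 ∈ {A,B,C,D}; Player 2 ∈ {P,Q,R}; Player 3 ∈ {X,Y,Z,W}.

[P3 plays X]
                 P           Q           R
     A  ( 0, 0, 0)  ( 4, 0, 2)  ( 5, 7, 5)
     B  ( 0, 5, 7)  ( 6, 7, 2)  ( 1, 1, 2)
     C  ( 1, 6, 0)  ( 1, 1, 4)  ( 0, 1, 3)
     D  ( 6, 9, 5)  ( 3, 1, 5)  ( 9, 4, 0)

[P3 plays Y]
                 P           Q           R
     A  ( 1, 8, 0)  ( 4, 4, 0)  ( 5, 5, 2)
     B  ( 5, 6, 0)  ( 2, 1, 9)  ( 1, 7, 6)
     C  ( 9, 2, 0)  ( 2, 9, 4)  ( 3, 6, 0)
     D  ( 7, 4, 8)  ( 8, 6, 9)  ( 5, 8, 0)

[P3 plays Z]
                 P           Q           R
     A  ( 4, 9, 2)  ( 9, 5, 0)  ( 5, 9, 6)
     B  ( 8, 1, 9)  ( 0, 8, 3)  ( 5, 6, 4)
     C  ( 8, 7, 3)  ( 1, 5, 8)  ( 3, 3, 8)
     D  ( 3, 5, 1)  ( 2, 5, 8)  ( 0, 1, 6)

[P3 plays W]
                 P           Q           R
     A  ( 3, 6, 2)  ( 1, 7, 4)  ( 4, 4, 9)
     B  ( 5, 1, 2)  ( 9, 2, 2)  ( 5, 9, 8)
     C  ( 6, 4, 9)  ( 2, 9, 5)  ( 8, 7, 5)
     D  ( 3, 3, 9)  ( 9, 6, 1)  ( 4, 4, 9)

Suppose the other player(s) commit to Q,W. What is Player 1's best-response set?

u_1(A vs Q,W) = 1
u_1(B vs Q,W) = 9
u_1(C vs Q,W) = 2
u_1(D vs Q,W) = 9
max payoff 9 at {B,D}

argmax u_1 = {B,D}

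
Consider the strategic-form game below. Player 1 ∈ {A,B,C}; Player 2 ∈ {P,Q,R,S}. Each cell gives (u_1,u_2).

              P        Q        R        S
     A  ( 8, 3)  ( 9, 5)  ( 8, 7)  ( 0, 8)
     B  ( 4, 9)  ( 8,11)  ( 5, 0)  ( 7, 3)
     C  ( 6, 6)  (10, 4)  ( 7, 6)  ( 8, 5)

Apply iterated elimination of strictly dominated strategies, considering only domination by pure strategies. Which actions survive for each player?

Remaining: P1:{A,C} P2:{P,R,S}

P1 drop B (C beats it: P:6>4 Q:10>8 R:7>5 S:8>7)
P2 drop Q (R beats it: A:7>5 C:6>4)
P1→{A,C} P2→{P,R,S}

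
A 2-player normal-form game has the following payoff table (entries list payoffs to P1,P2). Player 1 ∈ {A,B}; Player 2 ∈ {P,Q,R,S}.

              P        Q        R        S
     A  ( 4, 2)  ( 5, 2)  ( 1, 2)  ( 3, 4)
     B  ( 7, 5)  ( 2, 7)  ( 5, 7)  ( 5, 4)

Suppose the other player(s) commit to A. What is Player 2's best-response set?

BR_2 = {S}

u_2(P vs A) = 2
u_2(Q vs A) = 2
u_2(R vs A) = 2
u_2(S vs A) = 4
max payoff 4 at {S}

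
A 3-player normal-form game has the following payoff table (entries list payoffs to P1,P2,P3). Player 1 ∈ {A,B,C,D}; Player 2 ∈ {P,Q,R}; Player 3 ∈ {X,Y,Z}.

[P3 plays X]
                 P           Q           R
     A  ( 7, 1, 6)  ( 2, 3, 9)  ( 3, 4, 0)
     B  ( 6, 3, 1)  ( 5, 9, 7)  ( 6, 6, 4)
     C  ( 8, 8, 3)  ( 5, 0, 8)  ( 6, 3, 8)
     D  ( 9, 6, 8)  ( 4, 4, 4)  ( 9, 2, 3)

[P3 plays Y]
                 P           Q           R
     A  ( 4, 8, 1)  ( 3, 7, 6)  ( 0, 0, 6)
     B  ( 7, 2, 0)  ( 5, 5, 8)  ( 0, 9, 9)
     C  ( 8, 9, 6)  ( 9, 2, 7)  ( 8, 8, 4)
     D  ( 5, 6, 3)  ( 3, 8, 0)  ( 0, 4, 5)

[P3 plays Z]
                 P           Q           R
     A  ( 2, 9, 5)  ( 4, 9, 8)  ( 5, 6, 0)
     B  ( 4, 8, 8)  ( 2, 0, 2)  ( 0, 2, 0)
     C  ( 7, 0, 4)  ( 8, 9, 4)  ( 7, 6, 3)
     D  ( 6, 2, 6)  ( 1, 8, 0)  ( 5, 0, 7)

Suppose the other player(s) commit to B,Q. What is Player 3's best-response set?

BR_3 = {Y}

u_3(X vs B,Q) = 7
u_3(Y vs B,Q) = 8
u_3(Z vs B,Q) = 2
max payoff 8 at {Y}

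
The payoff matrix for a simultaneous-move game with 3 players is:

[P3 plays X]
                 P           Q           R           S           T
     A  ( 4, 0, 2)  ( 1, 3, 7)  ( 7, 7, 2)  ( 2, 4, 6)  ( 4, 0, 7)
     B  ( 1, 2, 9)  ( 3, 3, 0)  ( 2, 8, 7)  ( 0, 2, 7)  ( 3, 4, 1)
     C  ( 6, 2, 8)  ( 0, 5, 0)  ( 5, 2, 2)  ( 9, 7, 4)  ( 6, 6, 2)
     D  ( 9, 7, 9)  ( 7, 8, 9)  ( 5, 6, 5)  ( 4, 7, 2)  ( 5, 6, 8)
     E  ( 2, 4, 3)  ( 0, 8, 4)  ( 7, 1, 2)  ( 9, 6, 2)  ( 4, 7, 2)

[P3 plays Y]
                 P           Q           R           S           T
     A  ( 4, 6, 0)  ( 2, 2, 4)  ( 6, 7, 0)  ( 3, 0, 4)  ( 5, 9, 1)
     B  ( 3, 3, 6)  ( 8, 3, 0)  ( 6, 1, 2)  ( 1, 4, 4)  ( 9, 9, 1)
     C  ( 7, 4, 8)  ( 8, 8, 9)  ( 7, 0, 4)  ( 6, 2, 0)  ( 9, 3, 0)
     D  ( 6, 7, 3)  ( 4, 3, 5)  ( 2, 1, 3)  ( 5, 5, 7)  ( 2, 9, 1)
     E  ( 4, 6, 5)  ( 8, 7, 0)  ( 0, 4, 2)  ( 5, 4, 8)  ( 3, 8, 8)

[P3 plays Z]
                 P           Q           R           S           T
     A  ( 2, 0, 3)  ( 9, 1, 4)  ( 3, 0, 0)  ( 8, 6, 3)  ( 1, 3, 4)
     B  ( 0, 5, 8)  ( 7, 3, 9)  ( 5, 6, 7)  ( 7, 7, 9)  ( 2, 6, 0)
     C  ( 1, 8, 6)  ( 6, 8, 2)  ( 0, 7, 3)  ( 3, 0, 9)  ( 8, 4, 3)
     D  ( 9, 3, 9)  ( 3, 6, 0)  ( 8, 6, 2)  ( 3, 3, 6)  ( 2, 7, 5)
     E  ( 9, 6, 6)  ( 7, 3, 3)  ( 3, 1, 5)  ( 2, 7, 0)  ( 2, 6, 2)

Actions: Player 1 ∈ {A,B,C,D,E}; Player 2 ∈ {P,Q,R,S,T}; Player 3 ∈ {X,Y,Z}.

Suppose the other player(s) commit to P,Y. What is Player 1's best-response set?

P1 best: {C}

u_1(A vs P,Y) = 4
u_1(B vs P,Y) = 3
u_1(C vs P,Y) = 7
u_1(D vs P,Y) = 6
u_1(E vs P,Y) = 4
max payoff 7 at {C}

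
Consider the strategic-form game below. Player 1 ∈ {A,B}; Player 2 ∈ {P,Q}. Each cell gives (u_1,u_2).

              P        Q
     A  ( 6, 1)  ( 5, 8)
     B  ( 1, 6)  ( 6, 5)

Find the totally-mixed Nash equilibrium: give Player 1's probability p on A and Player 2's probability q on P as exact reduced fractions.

(p,q) = (1/8, 1/6)

P1 indiff ⇒ q·6+(1-q)·5 = q·1+(1-q)·6 ⇒ q(5) = (1-q)(1) ⇒ q = 1/6
P2 indiff ⇒ p·1+(1-p)·6 = p·8+(1-p)·5 ⇒ p(-7) = (1-p)(-1) ⇒ p = 1/8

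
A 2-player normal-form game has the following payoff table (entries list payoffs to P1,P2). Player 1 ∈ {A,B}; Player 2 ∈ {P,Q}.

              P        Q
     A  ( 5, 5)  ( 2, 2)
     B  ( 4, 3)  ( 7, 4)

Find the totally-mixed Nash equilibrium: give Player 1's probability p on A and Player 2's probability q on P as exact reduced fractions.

P1 indiff ⇒ q·5+(1-q)·2 = q·4+(1-q)·7 ⇒ q(1) = (1-q)(5) ⇒ q = 5/6
P2 indiff ⇒ p·5+(1-p)·3 = p·2+(1-p)·4 ⇒ p(3) = (1-p)(1) ⇒ p = 1/4

p=1/4, q=5/6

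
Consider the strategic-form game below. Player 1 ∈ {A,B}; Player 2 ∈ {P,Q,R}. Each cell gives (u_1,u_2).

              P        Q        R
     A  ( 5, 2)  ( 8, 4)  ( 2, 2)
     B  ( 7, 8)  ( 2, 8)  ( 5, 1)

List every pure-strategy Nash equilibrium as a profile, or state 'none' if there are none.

(A,P): not NE [P1→B gives 7>5; P2→Q gives 4>2]
(A,Q): NE
(A,R): not NE [P1→B gives 5>2; P2→Q gives 4>2]
(B,P): NE
(B,Q): not NE [P1→A gives 8>2]
(B,R): not NE [P2→Q gives 8>1]

Nash profiles: (A,Q), (B,P)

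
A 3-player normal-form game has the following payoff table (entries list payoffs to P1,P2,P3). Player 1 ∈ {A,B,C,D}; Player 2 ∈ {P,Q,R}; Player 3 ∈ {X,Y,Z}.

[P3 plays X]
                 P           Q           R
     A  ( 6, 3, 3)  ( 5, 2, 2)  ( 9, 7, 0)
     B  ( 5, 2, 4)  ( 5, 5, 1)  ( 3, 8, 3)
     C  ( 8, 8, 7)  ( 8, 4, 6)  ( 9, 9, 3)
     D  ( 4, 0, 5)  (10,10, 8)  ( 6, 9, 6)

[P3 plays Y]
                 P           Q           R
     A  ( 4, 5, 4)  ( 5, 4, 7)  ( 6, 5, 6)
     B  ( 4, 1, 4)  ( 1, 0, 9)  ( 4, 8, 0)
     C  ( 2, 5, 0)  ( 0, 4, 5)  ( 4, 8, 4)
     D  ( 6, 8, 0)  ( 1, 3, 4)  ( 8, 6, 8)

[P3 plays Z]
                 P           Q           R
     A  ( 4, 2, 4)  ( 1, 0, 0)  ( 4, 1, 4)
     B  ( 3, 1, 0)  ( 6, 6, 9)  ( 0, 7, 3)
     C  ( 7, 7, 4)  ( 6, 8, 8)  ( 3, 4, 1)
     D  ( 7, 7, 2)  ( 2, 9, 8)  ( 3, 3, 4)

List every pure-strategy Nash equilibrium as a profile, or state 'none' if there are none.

(A,P,X): not NE [P1→C gives 8>6; P2→R gives 7>3; P3→Z gives 4>3]
(A,P,Y): not NE [P1→D gives 6>4]
(A,P,Z): not NE [P1→D gives 7>4]
(A,Q,X): not NE [P1→D gives 10>5; P2→R gives 7>2; P3→Y gives 7>2]
(A,Q,Y): not NE [P2→R gives 5>4]
(A,Q,Z): not NE [P1→C gives 6>1; P2→P gives 2>0; P3→Y gives 7>0]
(A,R,X): not NE [P3→Y gives 6>0]
(A,R,Y): not NE [P1→D gives 8>6]
(A,R,Z): not NE [P2→P gives 2>1; P3→Y gives 6>4]
(B,P,X): not NE [P1→C gives 8>5; P2→R gives 8>2]
(B,P,Y): not NE [P1→D gives 6>4; P2→R gives 8>1]
(B,P,Z): not NE [P1→D gives 7>3; P2→R gives 7>1; P3→Y gives 4>0]
(B,Q,X): not NE [P1→D gives 10>5; P2→R gives 8>5; P3→Z gives 9>1]
(B,Q,Y): not NE [P1→A gives 5>1; P2→R gives 8>0]
(B,Q,Z): not NE [P2→R gives 7>6]
(B,R,X): not NE [P1→C gives 9>3]
(B,R,Y): not NE [P1→D gives 8>4; P3→Z gives 3>0]
(B,R,Z): not NE [P1→A gives 4>0]
(C,P,X): not NE [P2→R gives 9>8]
(C,P,Y): not NE [P1→D gives 6>2; P2→R gives 8>5; P3→X gives 7>0]
(C,P,Z): not NE [P2→Q gives 8>7; P3→X gives 7>4]
(C,Q,X): not NE [P1→D gives 10>8; P2→R gives 9>4; P3→Z gives 8>6]
(C,Q,Y): not NE [P1→A gives 5>0; P2→R gives 8>4; P3→Z gives 8>5]
(C,Q,Z): NE
(C,R,X): not NE [P3→Y gives 4>3]
(C,R,Y): not NE [P1→D gives 8>4]
(C,R,Z): not NE [P1→A gives 4>3; P2→Q gives 8>4; P3→Y gives 4>1]
(D,P,X): not NE [P1→C gives 8>4; P2→Q gives 10>0]
(D,P,Y): not NE [P3→X gives 5>0]
(D,P,Z): not NE [P2→Q gives 9>7; P3→X gives 5>2]
(D,Q,X): NE
(D,Q,Y): not NE [P1→A gives 5>1; P2→P gives 8>3; P3→Z gives 8>4]
(D,Q,Z): not NE [P1→C gives 6>2]
(D,R,X): not NE [P1→C gives 9>6; P2→Q gives 10>9; P3→Y gives 8>6]
(D,R,Y): not NE [P2→P gives 8>6]
(D,R,Z): not NE [P1→A gives 4>3; P2→Q gives 9>3; P3→Y gives 8>4]

Nash profiles: (C,Q,Z), (D,Q,X)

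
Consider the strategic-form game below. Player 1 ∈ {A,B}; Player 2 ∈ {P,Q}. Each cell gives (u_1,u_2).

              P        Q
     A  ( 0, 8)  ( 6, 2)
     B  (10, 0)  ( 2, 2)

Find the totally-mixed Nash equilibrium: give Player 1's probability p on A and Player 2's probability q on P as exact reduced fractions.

P1 mixes 1/4 on A; P2 mixes 2/7 on P

P1 indiff ⇒ q·0+(1-q)·6 = q·10+(1-q)·2 ⇒ q(-10) = (1-q)(-4) ⇒ q = 2/7
P2 indiff ⇒ p·8+(1-p)·0 = p·2+(1-p)·2 ⇒ p(6) = (1-p)(2) ⇒ p = 1/4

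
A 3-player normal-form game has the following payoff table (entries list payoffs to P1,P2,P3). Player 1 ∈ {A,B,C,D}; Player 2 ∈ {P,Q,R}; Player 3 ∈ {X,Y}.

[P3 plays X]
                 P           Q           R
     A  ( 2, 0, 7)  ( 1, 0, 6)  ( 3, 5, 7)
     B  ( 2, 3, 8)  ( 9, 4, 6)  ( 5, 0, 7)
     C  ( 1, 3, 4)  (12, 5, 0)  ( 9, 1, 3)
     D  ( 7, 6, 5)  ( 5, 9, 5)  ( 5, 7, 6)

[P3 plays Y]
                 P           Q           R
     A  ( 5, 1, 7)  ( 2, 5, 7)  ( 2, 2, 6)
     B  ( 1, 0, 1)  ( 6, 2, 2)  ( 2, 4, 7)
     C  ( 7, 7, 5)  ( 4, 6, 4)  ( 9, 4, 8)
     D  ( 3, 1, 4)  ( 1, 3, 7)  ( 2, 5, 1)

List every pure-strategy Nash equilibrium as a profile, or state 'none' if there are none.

(A,P,X): not NE [P1→D gives 7>2; P2→R gives 5>0]
(A,P,Y): not NE [P1→C gives 7>5; P2→Q gives 5>1]
(A,Q,X): not NE [P1→C gives 12>1; P2→R gives 5>0; P3→Y gives 7>6]
(A,Q,Y): not NE [P1→B gives 6>2]
(A,R,X): not NE [P1→C gives 9>3]
(A,R,Y): not NE [P1→C gives 9>2; P2→Q gives 5>2; P3→X gives 7>6]
(B,P,X): not NE [P1→D gives 7>2; P2→Q gives 4>3]
(B,P,Y): not NE [P1→C gives 7>1; P2→R gives 4>0; P3→X gives 8>1]
(B,Q,X): not NE [P1→C gives 12>9]
(B,Q,Y): not NE [P2→R gives 4>2; P3→X gives 6>2]
(B,R,X): not NE [P1→C gives 9>5; P2→Q gives 4>0]
(B,R,Y): not NE [P1→C gives 9>2]
(C,P,X): not NE [P1→D gives 7>1; P2→Q gives 5>3; P3→Y gives 5>4]
(C,P,Y): NE
(C,Q,X): not NE [P3→Y gives 4>0]
(C,Q,Y): not NE [P1→B gives 6>4; P2→P gives 7>6]
(C,R,X): not NE [P2→Q gives 5>1; P3→Y gives 8>3]
(C,R,Y): not NE [P2→P gives 7>4]
(D,P,X): not NE [P2→Q gives 9>6]
(D,P,Y): not NE [P1→C gives 7>3; P2→R gives 5>1; P3→X gives 5>4]
(D,Q,X): not NE [P1→C gives 12>5; P3→Y gives 7>5]
(D,Q,Y): not NE [P1→B gives 6>1; P2→R gives 5>3]
(D,R,X): not NE [P1→C gives 9>5; P2→Q gives 9>7]
(D,R,Y): not NE [P1→C gives 9>2; P3→X gives 6>1]

Nash profiles: (C,P,Y)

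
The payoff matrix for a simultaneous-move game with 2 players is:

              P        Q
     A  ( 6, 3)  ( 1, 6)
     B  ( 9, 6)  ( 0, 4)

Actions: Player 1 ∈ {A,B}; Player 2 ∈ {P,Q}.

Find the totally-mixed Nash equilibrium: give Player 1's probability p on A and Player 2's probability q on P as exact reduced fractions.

p=2/5, q=1/4

P1 indiff ⇒ q·6+(1-q)·1 = q·9+(1-q)·0 ⇒ q(-3) = (1-q)(-1) ⇒ q = 1/4
P2 indiff ⇒ p·3+(1-p)·6 = p·6+(1-p)·4 ⇒ p(-3) = (1-p)(-2) ⇒ p = 2/5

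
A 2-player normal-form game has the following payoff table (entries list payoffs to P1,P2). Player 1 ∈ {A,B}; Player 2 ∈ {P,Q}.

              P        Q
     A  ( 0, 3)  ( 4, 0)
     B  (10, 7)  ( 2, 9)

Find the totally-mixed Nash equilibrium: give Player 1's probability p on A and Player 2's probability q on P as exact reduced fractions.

P1 indiff ⇒ q·0+(1-q)·4 = q·10+(1-q)·2 ⇒ q(-10) = (1-q)(-2) ⇒ q = 1/6
P2 indiff ⇒ p·3+(1-p)·7 = p·0+(1-p)·9 ⇒ p(3) = (1-p)(2) ⇒ p = 2/5

(p,q) = (2/5, 1/6)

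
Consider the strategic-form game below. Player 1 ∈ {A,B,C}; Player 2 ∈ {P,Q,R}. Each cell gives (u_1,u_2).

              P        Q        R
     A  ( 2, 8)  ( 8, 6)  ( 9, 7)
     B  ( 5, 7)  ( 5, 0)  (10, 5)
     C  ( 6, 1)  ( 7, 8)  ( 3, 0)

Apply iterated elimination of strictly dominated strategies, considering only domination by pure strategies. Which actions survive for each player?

P2 drop R (P beats it: A:8>7 B:7>5 C:1>0)
P1 drop B (C beats it: P:6>5 Q:7>5)
P1→{A,C} P2→{P,Q}

IESDS → P1:{A,C} P2:{P,Q}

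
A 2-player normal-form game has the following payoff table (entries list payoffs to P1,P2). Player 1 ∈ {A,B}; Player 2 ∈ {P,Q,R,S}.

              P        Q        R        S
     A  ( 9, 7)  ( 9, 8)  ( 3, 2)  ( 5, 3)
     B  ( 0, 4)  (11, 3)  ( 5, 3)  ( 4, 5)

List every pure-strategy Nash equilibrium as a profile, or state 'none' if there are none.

Equilibria: none

(A,P): not NE [P2→Q gives 8>7]
(A,Q): not NE [P1→B gives 11>9]
(A,R): not NE [P1→B gives 5>3; P2→Q gives 8>2]
(A,S): not NE [P2→Q gives 8>3]
(B,P): not NE [P1→A gives 9>0; P2→S gives 5>4]
(B,Q): not NE [P2→S gives 5>3]
(B,R): not NE [P2→S gives 5>3]
(B,S): not NE [P1→A gives 5>4]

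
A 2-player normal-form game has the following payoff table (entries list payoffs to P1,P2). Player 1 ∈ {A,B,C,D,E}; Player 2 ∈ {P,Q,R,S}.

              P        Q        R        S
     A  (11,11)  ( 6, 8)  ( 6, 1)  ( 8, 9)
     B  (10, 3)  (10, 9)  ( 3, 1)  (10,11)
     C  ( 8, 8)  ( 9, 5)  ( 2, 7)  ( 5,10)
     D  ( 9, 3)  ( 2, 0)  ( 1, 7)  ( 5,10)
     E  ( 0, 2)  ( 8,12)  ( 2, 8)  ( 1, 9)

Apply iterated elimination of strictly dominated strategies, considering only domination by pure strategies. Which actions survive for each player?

P1 drop C (B beats it: P:10>8 Q:10>9 R:3>2 S:10>5)
P1 drop D (A beats it: P:11>9 Q:6>2 R:6>1 S:8>5)
P1 drop E (B beats it: P:10>0 Q:10>8 R:3>2 S:10>1)
P2 drop Q (S beats it: A:9>8 B:11>9)
P2 drop R (P beats it: A:11>1 B:3>1)
P1→{A,B} P2→{P,S}

Survivors P1:{A,B} P2:{P,S}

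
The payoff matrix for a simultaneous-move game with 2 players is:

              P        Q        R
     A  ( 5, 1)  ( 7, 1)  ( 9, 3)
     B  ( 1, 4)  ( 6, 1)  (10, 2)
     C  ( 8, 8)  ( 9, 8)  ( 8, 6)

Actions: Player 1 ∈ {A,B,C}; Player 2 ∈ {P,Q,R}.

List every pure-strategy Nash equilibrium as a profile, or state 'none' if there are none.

Nash profiles: (C,P), (C,Q)

(A,P): not NE [P1→C gives 8>5; P2→R gives 3>1]
(A,Q): not NE [P1→C gives 9>7; P2→R gives 3>1]
(A,R): not NE [P1→B gives 10>9]
(B,P): not NE [P1→C gives 8>1]
(B,Q): not NE [P1→C gives 9>6; P2→P gives 4>1]
(B,R): not NE [P2→P gives 4>2]
(C,P): NE
(C,Q): NE
(C,R): not NE [P1→B gives 10>8; P2→Q gives 8>6]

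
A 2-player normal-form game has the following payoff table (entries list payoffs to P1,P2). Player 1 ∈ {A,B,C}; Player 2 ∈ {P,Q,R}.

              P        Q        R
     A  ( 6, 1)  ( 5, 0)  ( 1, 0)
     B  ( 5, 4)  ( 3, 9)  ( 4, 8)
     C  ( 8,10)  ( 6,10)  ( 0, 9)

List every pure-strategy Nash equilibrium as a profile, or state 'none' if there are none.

NE set: (C,P), (C,Q)

(A,P): not NE [P1→C gives 8>6]
(A,Q): not NE [P1→C gives 6>5; P2→P gives 1>0]
(A,R): not NE [P1→B gives 4>1; P2→P gives 1>0]
(B,P): not NE [P1→C gives 8>5; P2→Q gives 9>4]
(B,Q): not NE [P1→C gives 6>3]
(B,R): not NE [P2→Q gives 9>8]
(C,P): NE
(C,Q): NE
(C,R): not NE [P1→B gives 4>0; P2→Q gives 10>9]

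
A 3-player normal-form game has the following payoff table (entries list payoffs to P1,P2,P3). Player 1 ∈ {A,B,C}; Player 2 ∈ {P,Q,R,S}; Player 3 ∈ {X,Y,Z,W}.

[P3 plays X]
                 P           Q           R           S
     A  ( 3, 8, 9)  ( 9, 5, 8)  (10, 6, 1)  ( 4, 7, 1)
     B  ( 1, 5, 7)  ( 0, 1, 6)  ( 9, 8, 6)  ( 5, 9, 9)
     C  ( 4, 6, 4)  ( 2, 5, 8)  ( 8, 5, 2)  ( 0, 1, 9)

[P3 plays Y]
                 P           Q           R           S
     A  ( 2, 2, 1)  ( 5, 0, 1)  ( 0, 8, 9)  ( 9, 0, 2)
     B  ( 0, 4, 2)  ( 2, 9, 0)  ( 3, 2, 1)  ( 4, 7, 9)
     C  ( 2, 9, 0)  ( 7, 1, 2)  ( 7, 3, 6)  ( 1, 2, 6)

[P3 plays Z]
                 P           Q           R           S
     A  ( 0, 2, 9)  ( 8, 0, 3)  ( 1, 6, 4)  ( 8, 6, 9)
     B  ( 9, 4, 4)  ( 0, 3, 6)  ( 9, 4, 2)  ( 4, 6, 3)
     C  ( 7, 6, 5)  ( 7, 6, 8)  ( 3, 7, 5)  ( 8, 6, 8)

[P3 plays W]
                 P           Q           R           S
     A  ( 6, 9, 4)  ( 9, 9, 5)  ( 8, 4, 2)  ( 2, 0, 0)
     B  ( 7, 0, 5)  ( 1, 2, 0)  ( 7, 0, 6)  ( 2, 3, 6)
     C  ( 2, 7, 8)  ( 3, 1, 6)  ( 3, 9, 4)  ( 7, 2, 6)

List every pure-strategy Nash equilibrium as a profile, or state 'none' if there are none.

NE set: (A,S,Z), (B,S,X)

(A,P,X): not NE [P1→C gives 4>3]
(A,P,Y): not NE [P2→R gives 8>2; P3→Z gives 9>1]
(A,P,Z): not NE [P1→B gives 9>0; P2→S gives 6>2]
(A,P,W): not NE [P1→B gives 7>6; P3→Z gives 9>4]
(A,Q,X): not NE [P2→P gives 8>5]
(A,Q,Y): not NE [P1→C gives 7>5; P2→R gives 8>0; P3→X gives 8>1]
(A,Q,Z): not NE [P2→S gives 6>0; P3→X gives 8>3]
(A,Q,W): not NE [P3→X gives 8>5]
(A,R,X): not NE [P2→P gives 8>6; P3→Y gives 9>1]
(A,R,Y): not NE [P1→C gives 7>0]
(A,R,Z): not NE [P1→B gives 9>1; P3→Y gives 9>4]
(A,R,W): not NE [P2→Q gives 9>4; P3→Y gives 9>2]
(A,S,X): not NE [P1→B gives 5>4; P2→P gives 8>7; P3→Z gives 9>1]
(A,S,Y): not NE [P2→R gives 8>0; P3→Z gives 9>2]
(A,S,Z): NE
(A,S,W): not NE [P1→C gives 7>2; P2→Q gives 9>0; P3→Z gives 9>0]
(B,P,X): not NE [P1→C gives 4>1; P2→S gives 9>5]
(B,P,Y): not NE [P1→C gives 2>0; P2→Q gives 9>4; P3→X gives 7>2]
(B,P,Z): not NE [P2→S gives 6>4; P3→X gives 7>4]
(B,P,W): not NE [P2→S gives 3>0; P3→X gives 7>5]
(B,Q,X): not NE [P1→A gives 9>0; P2→S gives 9>1]
(B,Q,Y): not NE [P1→C gives 7>2; P3→Z gives 6>0]
(B,Q,Z): not NE [P1→A gives 8>0; P2→S gives 6>3]
(B,Q,W): not NE [P1→A gives 9>1; P2→S gives 3>2; P3→Z gives 6>0]
(B,R,X): not NE [P1→A gives 10>9; P2→S gives 9>8]
(B,R,Y): not NE [P1→C gives 7>3; P2→Q gives 9>2; P3→W gives 6>1]
(B,R,Z): not NE [P2→S gives 6>4; P3→W gives 6>2]
(B,R,W): not NE [P1→A gives 8>7; P2→S gives 3>0]
(B,S,X): NE
(B,S,Y): not NE [P1→A gives 9>4; P2→Q gives 9>7]
(B,S,Z): not NE [P1→C gives 8>4; P3→Y gives 9>3]
(B,S,W): not NE [P1→C gives 7>2; P3→Y gives 9>6]
(C,P,X): not NE [P3→W gives 8>4]
(C,P,Y): not NE [P3→W gives 8>0]
(C,P,Z): not NE [P1→B gives 9>7; P2→R gives 7>6; P3→W gives 8>5]
(C,P,W): not NE [P1→B gives 7>2; P2→R gives 9>7]
(C,Q,X): not NE [P1→A gives 9>2; P2→P gives 6>5]
(C,Q,Y): not NE [P2→P gives 9>1; P3→Z gives 8>2]
(C,Q,Z): not NE [P1→A gives 8>7; P2→R gives 7>6]
(C,Q,W): not NE [P1→A gives 9>3; P2→R gives 9>1; P3→Z gives 8>6]
(C,R,X): not NE [P1→A gives 10>8; P2→P gives 6>5; P3→Y gives 6>2]
(C,R,Y): not NE [P2→P gives 9>3]
(C,R,Z): not NE [P1→B gives 9>3; P3→Y gives 6>5]
(C,R,W): not NE [P1→A gives 8>3; P3→Y gives 6>4]
(C,S,X): not NE [P1→B gives 5>0; P2→P gives 6>1]
(C,S,Y): not NE [P1→A gives 9>1; P2→P gives 9>2; P3→X gives 9>6]
(C,S,Z): not NE [P2→R gives 7>6; P3→X gives 9>8]
(C,S,W): not NE [P2→R gives 9>2; P3→X gives 9>6]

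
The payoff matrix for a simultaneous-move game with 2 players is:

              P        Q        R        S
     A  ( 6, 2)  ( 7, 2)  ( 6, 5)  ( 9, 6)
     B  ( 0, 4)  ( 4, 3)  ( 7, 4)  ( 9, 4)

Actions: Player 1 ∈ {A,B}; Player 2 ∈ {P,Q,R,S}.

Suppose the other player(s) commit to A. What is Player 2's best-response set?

u_2(P vs A) = 2
u_2(Q vs A) = 2
u_2(R vs A) = 5
u_2(S vs A) = 6
max payoff 6 at {S}

BR_2 = {S}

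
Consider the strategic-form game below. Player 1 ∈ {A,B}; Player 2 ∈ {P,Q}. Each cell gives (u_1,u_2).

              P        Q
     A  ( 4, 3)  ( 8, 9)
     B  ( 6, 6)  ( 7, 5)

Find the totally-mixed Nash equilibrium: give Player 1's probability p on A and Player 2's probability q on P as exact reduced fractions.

p=1/7, q=1/3

P1 indiff ⇒ q·4+(1-q)·8 = q·6+(1-q)·7 ⇒ q(-2) = (1-q)(-1) ⇒ q = 1/3
P2 indiff ⇒ p·3+(1-p)·6 = p·9+(1-p)·5 ⇒ p(-6) = (1-p)(-1) ⇒ p = 1/7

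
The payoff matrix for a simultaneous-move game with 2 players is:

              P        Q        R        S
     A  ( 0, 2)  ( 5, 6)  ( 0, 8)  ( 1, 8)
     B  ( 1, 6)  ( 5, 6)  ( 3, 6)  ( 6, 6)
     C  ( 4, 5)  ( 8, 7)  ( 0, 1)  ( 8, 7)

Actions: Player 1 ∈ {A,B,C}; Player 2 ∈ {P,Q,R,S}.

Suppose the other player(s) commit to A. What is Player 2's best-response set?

u_2(P vs A) = 2
u_2(Q vs A) = 6
u_2(R vs A) = 8
u_2(S vs A) = 8
max payoff 8 at {R,S}

BR_2 = {R,S}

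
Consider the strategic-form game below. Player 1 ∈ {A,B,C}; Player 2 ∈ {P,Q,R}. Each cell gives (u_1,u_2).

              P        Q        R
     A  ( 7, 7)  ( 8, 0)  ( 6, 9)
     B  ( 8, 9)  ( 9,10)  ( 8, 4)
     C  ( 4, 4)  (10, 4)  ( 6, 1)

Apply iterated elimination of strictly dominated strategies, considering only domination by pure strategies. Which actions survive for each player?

P1 drop A (B beats it: P:8>7 Q:9>8 R:8>6)
P2 drop R (P beats it: B:9>4 C:4>1)
P1→{B,C} P2→{P,Q}

Remaining: P1:{B,C} P2:{P,Q}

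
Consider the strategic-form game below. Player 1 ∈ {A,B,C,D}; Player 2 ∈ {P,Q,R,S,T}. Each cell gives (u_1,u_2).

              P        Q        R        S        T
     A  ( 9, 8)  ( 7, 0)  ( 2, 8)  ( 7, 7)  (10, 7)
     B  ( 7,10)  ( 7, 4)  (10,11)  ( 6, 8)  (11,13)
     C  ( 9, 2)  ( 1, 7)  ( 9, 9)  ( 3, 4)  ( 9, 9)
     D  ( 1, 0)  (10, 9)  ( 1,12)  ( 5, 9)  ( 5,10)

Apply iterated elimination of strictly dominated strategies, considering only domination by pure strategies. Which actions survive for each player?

P2 drop Q (R beats it: A:8>0 B:11>4 C:9>7 D:12>9)
P1 drop D (A beats it: P:9>1 R:2>1 S:7>5 T:10>5)
P2 drop S (R beats it: A:8>7 B:11>8 C:9>4)
P1→{A,B,C} P2→{P,R,T}

IESDS → P1:{A,B,C} P2:{P,R,T}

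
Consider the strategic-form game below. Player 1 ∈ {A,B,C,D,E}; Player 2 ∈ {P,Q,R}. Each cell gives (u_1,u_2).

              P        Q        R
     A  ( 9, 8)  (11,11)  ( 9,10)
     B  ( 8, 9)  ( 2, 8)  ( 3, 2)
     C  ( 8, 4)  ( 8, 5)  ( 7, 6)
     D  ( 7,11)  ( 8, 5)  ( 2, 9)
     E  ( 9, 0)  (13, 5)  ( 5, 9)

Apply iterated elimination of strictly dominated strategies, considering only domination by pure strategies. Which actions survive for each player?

Remaining: P1:{A,E} P2:{Q,R}

P1 drop B (A beats it: P:9>8 Q:11>2 R:9>3)
P1 drop C (A beats it: P:9>8 Q:11>8 R:9>7)
P1 drop D (A beats it: P:9>7 Q:11>8 R:9>2)
P2 drop P (Q beats it: A:11>8 E:5>0)
P1→{A,E} P2→{Q,R}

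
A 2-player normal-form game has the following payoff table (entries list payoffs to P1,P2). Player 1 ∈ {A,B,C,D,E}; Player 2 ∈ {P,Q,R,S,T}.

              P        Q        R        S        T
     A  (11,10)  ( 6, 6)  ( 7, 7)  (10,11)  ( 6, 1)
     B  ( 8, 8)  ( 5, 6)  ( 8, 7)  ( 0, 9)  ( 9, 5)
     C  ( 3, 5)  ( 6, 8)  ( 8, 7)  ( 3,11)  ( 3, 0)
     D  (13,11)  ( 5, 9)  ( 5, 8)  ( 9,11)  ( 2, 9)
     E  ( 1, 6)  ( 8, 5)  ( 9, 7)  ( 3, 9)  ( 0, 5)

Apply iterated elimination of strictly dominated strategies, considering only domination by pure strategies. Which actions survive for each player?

IESDS → P1:{A,D} P2:{P,S}

P2 drop Q (S beats it: A:11>6 B:9>6 C:11>8 D:11>9 E:9>5)
P2 drop R (S beats it: A:11>7 B:9>7 C:11>7 D:11>8 E:9>7)
P1 drop C (A beats it: P:11>3 S:10>3 T:6>3)
P1 drop E (A beats it: P:11>1 S:10>3 T:6>0)
P2 drop T (P beats it: A:10>1 B:8>5 D:11>9)
P1 drop B (A beats it: P:11>8 S:10>0)
P1→{A,D} P2→{P,S}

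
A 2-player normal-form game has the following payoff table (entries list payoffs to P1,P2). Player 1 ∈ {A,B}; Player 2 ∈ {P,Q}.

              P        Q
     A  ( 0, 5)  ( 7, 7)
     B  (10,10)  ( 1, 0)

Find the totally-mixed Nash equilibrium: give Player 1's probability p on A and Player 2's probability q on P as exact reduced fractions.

P1 indiff ⇒ q·0+(1-q)·7 = q·10+(1-q)·1 ⇒ q(-10) = (1-q)(-6) ⇒ q = 3/8
P2 indiff ⇒ p·5+(1-p)·10 = p·7+(1-p)·0 ⇒ p(-2) = (1-p)(-10) ⇒ p = 5/6

(p,q) = (5/6, 3/8)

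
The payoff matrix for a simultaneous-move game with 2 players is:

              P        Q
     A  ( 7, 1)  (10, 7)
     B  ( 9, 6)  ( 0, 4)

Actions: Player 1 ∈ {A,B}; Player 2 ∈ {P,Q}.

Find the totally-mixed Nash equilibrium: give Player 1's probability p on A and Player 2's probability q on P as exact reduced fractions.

P1 mixes 1/4 on A; P2 mixes 5/6 on P

P1 indiff ⇒ q·7+(1-q)·10 = q·9+(1-q)·0 ⇒ q(-2) = (1-q)(-10) ⇒ q = 5/6
P2 indiff ⇒ p·1+(1-p)·6 = p·7+(1-p)·4 ⇒ p(-6) = (1-p)(-2) ⇒ p = 1/4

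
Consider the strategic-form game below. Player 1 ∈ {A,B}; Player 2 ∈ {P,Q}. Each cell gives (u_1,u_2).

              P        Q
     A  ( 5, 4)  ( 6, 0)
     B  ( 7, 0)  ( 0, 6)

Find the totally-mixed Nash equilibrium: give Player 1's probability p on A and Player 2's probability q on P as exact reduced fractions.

P1 mixes 3/5 on A; P2 mixes 3/4 on P

P1 indiff ⇒ q·5+(1-q)·6 = q·7+(1-q)·0 ⇒ q(-2) = (1-q)(-6) ⇒ q = 3/4
P2 indiff ⇒ p·4+(1-p)·0 = p·0+(1-p)·6 ⇒ p(4) = (1-p)(6) ⇒ p = 3/5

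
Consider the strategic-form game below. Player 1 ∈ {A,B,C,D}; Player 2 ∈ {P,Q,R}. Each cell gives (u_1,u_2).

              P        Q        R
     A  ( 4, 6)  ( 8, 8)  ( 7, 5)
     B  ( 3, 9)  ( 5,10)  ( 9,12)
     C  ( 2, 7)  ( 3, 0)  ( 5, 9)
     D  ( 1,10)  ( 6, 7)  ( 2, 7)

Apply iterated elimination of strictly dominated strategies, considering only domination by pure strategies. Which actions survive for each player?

Remaining: P1:{A,B} P2:{Q,R}

P1 drop C (A beats it: P:4>2 Q:8>3 R:7>5)
P1 drop D (A beats it: P:4>1 Q:8>6 R:7>2)
P2 drop P (Q beats it: A:8>6 B:10>9)
P1→{A,B} P2→{Q,R}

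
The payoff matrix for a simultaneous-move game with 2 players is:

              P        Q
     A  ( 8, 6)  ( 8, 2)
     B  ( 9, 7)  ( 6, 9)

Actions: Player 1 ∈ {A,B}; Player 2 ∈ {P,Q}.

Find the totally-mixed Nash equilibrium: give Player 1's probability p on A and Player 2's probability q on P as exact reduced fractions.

p=1/3, q=2/3

P1 indiff ⇒ q·8+(1-q)·8 = q·9+(1-q)·6 ⇒ q(-1) = (1-q)(-2) ⇒ q = 2/3
P2 indiff ⇒ p·6+(1-p)·7 = p·2+(1-p)·9 ⇒ p(4) = (1-p)(2) ⇒ p = 1/3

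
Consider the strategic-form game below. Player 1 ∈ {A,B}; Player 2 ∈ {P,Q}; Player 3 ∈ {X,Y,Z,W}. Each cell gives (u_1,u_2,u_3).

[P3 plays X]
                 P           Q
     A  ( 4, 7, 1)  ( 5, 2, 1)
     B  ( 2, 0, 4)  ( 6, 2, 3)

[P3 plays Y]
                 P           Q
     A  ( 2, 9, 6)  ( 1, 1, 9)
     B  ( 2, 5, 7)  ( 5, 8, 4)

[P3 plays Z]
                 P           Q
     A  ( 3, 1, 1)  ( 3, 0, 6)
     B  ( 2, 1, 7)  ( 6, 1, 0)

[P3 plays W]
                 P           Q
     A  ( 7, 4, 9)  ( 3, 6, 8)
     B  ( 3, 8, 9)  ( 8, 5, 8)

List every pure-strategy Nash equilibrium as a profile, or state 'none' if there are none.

Equilibria: none

(A,P,X): not NE [P3→W gives 9>1]
(A,P,Y): not NE [P3→W gives 9>6]
(A,P,Z): not NE [P3→W gives 9>1]
(A,P,W): not NE [P2→Q gives 6>4]
(A,Q,X): not NE [P1→B gives 6>5; P2→P gives 7>2; P3→Y gives 9>1]
(A,Q,Y): not NE [P1→B gives 5>1; P2→P gives 9>1]
(A,Q,Z): not NE [P1→B gives 6>3; P2→P gives 1>0; P3→Y gives 9>6]
(A,Q,W): not NE [P1→B gives 8>3; P3→Y gives 9>8]
(B,P,X): not NE [P1→A gives 4>2; P2→Q gives 2>0; P3→W gives 9>4]
(B,P,Y): not NE [P2→Q gives 8>5; P3→W gives 9>7]
(B,P,Z): not NE [P1→A gives 3>2; P3→W gives 9>7]
(B,P,W): not NE [P1→A gives 7>3]
(B,Q,X): not NE [P3→W gives 8>3]
(B,Q,Y): not NE [P3→W gives 8>4]
(B,Q,Z): not NE [P3→W gives 8>0]
(B,Q,W): not NE [P2→P gives 8>5]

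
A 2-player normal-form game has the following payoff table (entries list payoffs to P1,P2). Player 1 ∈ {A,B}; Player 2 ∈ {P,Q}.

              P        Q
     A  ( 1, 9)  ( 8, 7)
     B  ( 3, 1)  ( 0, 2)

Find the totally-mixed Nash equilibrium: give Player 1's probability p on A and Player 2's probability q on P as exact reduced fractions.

P1 indiff ⇒ q·1+(1-q)·8 = q·3+(1-q)·0 ⇒ q(-2) = (1-q)(-8) ⇒ q = 4/5
P2 indiff ⇒ p·9+(1-p)·1 = p·7+(1-p)·2 ⇒ p(2) = (1-p)(1) ⇒ p = 1/3

(p,q) = (1/3, 4/5)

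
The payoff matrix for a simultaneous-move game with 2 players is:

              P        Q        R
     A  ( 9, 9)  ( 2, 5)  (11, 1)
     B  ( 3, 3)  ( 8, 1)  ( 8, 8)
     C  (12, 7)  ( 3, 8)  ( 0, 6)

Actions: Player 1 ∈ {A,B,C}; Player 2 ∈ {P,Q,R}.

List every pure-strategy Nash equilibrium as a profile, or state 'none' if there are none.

PSNE: ∅

(A,P): not NE [P1→C gives 12>9]
(A,Q): not NE [P1→B gives 8>2; P2→P gives 9>5]
(A,R): not NE [P2→P gives 9>1]
(B,P): not NE [P1→C gives 12>3; P2→R gives 8>3]
(B,Q): not NE [P2→R gives 8>1]
(B,R): not NE [P1→A gives 11>8]
(C,P): not NE [P2→Q gives 8>7]
(C,Q): not NE [P1→B gives 8>3]
(C,R): not NE [P1→A gives 11>0; P2→Q gives 8>6]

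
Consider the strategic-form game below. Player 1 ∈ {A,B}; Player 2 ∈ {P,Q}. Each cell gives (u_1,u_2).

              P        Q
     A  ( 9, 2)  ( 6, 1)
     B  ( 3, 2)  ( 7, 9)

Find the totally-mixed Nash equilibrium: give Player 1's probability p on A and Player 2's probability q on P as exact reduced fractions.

P1 indiff ⇒ q·9+(1-q)·6 = q·3+(1-q)·7 ⇒ q(6) = (1-q)(1) ⇒ q = 1/7
P2 indiff ⇒ p·2+(1-p)·2 = p·1+(1-p)·9 ⇒ p(1) = (1-p)(7) ⇒ p = 7/8

(p,q) = (7/8, 1/7)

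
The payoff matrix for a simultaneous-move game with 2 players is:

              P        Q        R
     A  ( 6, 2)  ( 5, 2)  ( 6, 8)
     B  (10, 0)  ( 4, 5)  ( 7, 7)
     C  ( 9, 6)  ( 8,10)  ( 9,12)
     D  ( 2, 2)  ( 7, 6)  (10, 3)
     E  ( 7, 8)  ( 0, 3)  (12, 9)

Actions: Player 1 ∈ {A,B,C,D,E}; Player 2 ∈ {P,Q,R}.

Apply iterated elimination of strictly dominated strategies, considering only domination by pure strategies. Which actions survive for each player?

IESDS → P1:{C,D,E} P2:{Q,R}

P1 drop A (C beats it: P:9>6 Q:8>5 R:9>6)
P2 drop P (R beats it: B:7>0 C:12>6 D:3>2 E:9>8)
P1 drop B (C beats it: Q:8>4 R:9>7)
P1→{C,D,E} P2→{Q,R}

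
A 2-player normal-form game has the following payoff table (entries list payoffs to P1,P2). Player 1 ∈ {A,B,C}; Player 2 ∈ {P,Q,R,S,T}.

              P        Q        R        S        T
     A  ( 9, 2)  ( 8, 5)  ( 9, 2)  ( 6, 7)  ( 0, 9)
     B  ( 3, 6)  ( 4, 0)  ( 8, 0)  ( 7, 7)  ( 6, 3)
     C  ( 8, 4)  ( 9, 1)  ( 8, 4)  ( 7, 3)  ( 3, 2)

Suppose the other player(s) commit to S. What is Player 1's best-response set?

u_1(A vs S) = 6
u_1(B vs S) = 7
u_1(C vs S) = 7
max payoff 7 at {B,C}

P1 best: {B,C}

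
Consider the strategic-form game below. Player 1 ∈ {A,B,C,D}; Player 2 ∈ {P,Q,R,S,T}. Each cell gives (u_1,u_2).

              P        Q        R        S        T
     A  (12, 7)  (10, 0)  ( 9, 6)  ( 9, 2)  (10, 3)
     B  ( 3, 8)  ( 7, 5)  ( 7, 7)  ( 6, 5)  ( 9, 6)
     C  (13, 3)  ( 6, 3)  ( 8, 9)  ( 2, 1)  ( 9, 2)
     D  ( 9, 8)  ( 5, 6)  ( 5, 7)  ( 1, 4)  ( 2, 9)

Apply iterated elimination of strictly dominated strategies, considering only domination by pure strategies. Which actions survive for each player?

Survivors P1:{A,C} P2:{P,R}

P1 drop B (A beats it: P:12>3 Q:10>7 R:9>7 S:9>6 T:10>9)
P1 drop D (A beats it: P:12>9 Q:10>5 R:9>5 S:9>1 T:10>2)
P2 drop Q (R beats it: A:6>0 C:9>3)
P2 drop S (P beats it: A:7>2 C:3>1)
P2 drop T (P beats it: A:7>3 C:3>2)
P1→{A,C} P2→{P,R}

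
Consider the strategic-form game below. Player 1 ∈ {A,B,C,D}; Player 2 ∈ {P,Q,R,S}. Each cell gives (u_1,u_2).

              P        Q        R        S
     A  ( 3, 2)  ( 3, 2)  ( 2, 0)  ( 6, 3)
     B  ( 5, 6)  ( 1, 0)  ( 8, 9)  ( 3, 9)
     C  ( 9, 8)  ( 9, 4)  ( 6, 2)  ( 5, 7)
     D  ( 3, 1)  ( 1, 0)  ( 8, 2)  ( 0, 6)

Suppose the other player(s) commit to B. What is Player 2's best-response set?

u_2(P vs B) = 6
u_2(Q vs B) = 0
u_2(R vs B) = 9
u_2(S vs B) = 9
max payoff 9 at {R,S}

argmax u_2 = {R,S}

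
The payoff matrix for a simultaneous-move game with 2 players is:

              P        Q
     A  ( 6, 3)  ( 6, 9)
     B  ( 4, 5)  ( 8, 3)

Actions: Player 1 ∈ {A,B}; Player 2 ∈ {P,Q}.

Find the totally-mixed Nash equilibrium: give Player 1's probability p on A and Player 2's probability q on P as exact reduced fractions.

p=1/4, q=1/2

P1 indiff ⇒ q·6+(1-q)·6 = q·4+(1-q)·8 ⇒ q(2) = (1-q)(2) ⇒ q = 1/2
P2 indiff ⇒ p·3+(1-p)·5 = p·9+(1-p)·3 ⇒ p(-6) = (1-p)(-2) ⇒ p = 1/4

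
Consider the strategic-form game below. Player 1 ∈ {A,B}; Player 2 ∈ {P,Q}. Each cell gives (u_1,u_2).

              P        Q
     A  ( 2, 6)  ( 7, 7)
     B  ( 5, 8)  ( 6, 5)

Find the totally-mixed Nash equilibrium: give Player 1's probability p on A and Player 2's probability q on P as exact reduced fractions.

P1 indiff ⇒ q·2+(1-q)·7 = q·5+(1-q)·6 ⇒ q(-3) = (1-q)(-1) ⇒ q = 1/4
P2 indiff ⇒ p·6+(1-p)·8 = p·7+(1-p)·5 ⇒ p(-1) = (1-p)(-3) ⇒ p = 3/4

p=3/4, q=1/4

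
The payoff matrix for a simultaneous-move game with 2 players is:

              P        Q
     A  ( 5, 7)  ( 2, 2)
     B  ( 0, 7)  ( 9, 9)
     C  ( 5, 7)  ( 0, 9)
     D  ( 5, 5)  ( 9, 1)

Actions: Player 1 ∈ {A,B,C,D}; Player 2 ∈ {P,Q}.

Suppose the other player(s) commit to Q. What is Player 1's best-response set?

u_1(A vs Q) = 2
u_1(B vs Q) = 9
u_1(C vs Q) = 0
u_1(D vs Q) = 9
max payoff 9 at {B,D}

argmax u_1 = {B,D}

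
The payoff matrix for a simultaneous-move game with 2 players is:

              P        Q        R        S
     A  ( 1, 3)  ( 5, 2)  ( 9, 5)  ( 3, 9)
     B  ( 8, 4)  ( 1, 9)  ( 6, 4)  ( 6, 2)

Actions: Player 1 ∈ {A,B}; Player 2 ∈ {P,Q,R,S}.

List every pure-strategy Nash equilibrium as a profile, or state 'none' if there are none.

Equilibria: none

(A,P): not NE [P1→B gives 8>1; P2→S gives 9>3]
(A,Q): not NE [P2→S gives 9>2]
(A,R): not NE [P2→S gives 9>5]
(A,S): not NE [P1→B gives 6>3]
(B,P): not NE [P2→Q gives 9>4]
(B,Q): not NE [P1→A gives 5>1]
(B,R): not NE [P1→A gives 9>6; P2→Q gives 9>4]
(B,S): not NE [P2→Q gives 9>2]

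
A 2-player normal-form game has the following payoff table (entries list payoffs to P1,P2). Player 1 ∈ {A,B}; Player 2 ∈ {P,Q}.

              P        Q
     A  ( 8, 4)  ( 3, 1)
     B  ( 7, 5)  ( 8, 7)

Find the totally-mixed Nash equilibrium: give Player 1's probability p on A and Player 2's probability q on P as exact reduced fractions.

P1 mixes 2/5 on A; P2 mixes 5/6 on P

P1 indiff ⇒ q·8+(1-q)·3 = q·7+(1-q)·8 ⇒ q(1) = (1-q)(5) ⇒ q = 5/6
P2 indiff ⇒ p·4+(1-p)·5 = p·1+(1-p)·7 ⇒ p(3) = (1-p)(2) ⇒ p = 2/5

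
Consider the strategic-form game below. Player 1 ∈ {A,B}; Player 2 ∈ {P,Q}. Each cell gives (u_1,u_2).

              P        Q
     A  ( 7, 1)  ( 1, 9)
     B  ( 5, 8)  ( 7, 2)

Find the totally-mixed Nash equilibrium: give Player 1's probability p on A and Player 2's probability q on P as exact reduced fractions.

P1 indiff ⇒ q·7+(1-q)·1 = q·5+(1-q)·7 ⇒ q(2) = (1-q)(6) ⇒ q = 3/4
P2 indiff ⇒ p·1+(1-p)·8 = p·9+(1-p)·2 ⇒ p(-8) = (1-p)(-6) ⇒ p = 3/7

P1 mixes 3/7 on A; P2 mixes 3/4 on P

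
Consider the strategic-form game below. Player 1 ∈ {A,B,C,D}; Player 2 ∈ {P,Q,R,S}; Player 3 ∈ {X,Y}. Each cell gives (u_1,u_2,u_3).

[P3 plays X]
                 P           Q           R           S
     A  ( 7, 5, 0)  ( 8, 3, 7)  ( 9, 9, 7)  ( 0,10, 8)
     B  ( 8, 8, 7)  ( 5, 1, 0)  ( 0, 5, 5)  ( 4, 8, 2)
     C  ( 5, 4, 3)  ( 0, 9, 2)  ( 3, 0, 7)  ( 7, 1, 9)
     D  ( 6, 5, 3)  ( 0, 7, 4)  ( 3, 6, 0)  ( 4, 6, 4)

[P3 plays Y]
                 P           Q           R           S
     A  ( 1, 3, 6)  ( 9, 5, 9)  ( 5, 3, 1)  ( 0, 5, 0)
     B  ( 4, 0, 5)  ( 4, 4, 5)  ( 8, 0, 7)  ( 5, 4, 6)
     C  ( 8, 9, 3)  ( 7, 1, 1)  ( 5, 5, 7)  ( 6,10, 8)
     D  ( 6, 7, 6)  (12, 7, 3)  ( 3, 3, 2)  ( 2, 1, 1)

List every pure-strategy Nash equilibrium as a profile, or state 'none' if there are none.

(A,P,X): not NE [P1→B gives 8>7; P2→S gives 10>5; P3→Y gives 6>0]
(A,P,Y): not NE [P1→C gives 8>1; P2→S gives 5>3]
(A,Q,X): not NE [P2→S gives 10>3; P3→Y gives 9>7]
(A,Q,Y): not NE [P1→D gives 12>9]
(A,R,X): not NE [P2→S gives 10>9]
(A,R,Y): not NE [P1→B gives 8>5; P2→S gives 5>3; P3→X gives 7>1]
(A,S,X): not NE [P1→C gives 7>0]
(A,S,Y): not NE [P1→C gives 6>0; P3→X gives 8>0]
(B,P,X): NE
(B,P,Y): not NE [P1→C gives 8>4; P2→S gives 4>0; P3→X gives 7>5]
(B,Q,X): not NE [P1→A gives 8>5; P2→S gives 8>1; P3→Y gives 5>0]
(B,Q,Y): not NE [P1→D gives 12>4]
(B,R,X): not NE [P1→A gives 9>0; P2→S gives 8>5; P3→Y gives 7>5]
(B,R,Y): not NE [P2→S gives 4>0]
(B,S,X): not NE [P1→C gives 7>4; P3→Y gives 6>2]
(B,S,Y): not NE [P1→C gives 6>5]
(C,P,X): not NE [P1→B gives 8>5; P2→Q gives 9>4]
(C,P,Y): not NE [P2→S gives 10>9]
(C,Q,X): not NE [P1→A gives 8>0]
(C,Q,Y): not NE [P1→D gives 12>7; P2→S gives 10>1; P3→X gives 2>1]
(C,R,X): not NE [P1→A gives 9>3; P2→Q gives 9>0]
(C,R,Y): not NE [P1→B gives 8>5; P2→S gives 10>5]
(C,S,X): not NE [P2→Q gives 9>1]
(C,S,Y): not NE [P3→X gives 9>8]
(D,P,X): not NE [P1→B gives 8>6; P2→Q gives 7>5; P3→Y gives 6>3]
(D,P,Y): not NE [P1→C gives 8>6]
(D,Q,X): not NE [P1→A gives 8>0]
(D,Q,Y): not NE [P3→X gives 4>3]
(D,R,X): not NE [P1→A gives 9>3; P2→Q gives 7>6; P3→Y gives 2>0]
(D,R,Y): not NE [P1→B gives 8>3; P2→Q gives 7>3]
(D,S,X): not NE [P1→C gives 7>4; P2→Q gives 7>6]
(D,S,Y): not NE [P1→C gives 6>2; P2→Q gives 7>1; P3→X gives 4>1]

PSNE = {(B,P,X)}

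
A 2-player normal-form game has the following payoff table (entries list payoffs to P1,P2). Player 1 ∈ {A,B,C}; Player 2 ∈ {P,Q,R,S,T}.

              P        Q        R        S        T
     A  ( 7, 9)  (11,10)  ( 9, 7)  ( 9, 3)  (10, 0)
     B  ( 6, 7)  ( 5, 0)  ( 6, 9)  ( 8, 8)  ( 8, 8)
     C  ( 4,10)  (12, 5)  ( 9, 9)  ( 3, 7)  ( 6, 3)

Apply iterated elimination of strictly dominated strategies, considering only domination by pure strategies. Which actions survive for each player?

P1 drop B (A beats it: P:7>6 Q:11>5 R:9>6 S:9>8 T:10>8)
P2 drop R (P beats it: A:9>7 C:10>9)
P2 drop S (P beats it: A:9>3 C:10>7)
P2 drop T (P beats it: A:9>0 C:10>3)
P1→{A,C} P2→{P,Q}

IESDS → P1:{A,C} P2:{P,Q}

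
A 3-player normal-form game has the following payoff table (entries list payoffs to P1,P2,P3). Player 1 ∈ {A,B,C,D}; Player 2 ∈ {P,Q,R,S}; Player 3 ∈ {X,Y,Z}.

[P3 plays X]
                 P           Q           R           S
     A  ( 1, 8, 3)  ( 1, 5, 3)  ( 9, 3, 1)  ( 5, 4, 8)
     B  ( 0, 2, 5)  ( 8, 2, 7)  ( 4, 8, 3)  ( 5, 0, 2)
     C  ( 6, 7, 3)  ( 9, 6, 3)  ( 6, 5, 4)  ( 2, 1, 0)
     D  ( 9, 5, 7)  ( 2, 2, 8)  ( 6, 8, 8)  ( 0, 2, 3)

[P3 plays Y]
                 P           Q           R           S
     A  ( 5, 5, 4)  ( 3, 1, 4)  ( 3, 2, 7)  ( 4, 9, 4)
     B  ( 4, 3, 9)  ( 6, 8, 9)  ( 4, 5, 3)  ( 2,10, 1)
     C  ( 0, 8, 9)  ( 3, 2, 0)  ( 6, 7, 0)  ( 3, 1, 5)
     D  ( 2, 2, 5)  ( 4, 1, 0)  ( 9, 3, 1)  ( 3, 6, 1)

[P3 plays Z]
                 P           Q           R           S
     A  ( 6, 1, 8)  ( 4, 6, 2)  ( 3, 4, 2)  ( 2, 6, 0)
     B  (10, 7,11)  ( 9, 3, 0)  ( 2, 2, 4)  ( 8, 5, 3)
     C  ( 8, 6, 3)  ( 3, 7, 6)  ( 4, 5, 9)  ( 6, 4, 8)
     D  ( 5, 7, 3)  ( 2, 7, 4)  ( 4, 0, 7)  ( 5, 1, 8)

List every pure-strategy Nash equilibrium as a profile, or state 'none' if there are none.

(A,P,X): not NE [P1→D gives 9>1; P3→Z gives 8>3]
(A,P,Y): not NE [P2→S gives 9>5; P3→Z gives 8>4]
(A,P,Z): not NE [P1→B gives 10>6; P2→S gives 6>1]
(A,Q,X): not NE [P1→C gives 9>1; P2→P gives 8>5; P3→Y gives 4>3]
(A,Q,Y): not NE [P1→B gives 6>3; P2→S gives 9>1]
(A,Q,Z): not NE [P1→B gives 9>4; P3→Y gives 4>2]
(A,R,X): not NE [P2→P gives 8>3; P3→Y gives 7>1]
(A,R,Y): not NE [P1→D gives 9>3; P2→S gives 9>2]
(A,R,Z): not NE [P1→D gives 4>3; P2→S gives 6>4; P3→Y gives 7>2]
(A,S,X): not NE [P2→P gives 8>4]
(A,S,Y): not NE [P3→X gives 8>4]
(A,S,Z): not NE [P1→B gives 8>2; P3→X gives 8>0]
(B,P,X): not NE [P1→D gives 9>0; P2→R gives 8>2; P3→Z gives 11>5]
(B,P,Y): not NE [P1→A gives 5>4; P2→S gives 10>3; P3→Z gives 11>9]
(B,P,Z): NE
(B,Q,X): not NE [P1→C gives 9>8; P2→R gives 8>2; P3→Y gives 9>7]
(B,Q,Y): not NE [P2→S gives 10>8]
(B,Q,Z): not NE [P2→P gives 7>3; P3→Y gives 9>0]
(B,R,X): not NE [P1→A gives 9>4; P3→Z gives 4>3]
(B,R,Y): not NE [P1→D gives 9>4; P2→S gives 10>5; P3→Z gives 4>3]
(B,R,Z): not NE [P1→D gives 4>2; P2→P gives 7>2]
(B,S,X): not NE [P2→R gives 8>0; P3→Z gives 3>2]
(B,S,Y): not NE [P1→A gives 4>2; P3→Z gives 3>1]
(B,S,Z): not NE [P2→P gives 7>5]
(C,P,X): not NE [P1→D gives 9>6; P3→Y gives 9>3]
(C,P,Y): not NE [P1→A gives 5>0]
(C,P,Z): not NE [P1→B gives 10>8; P2→Q gives 7>6; P3→Y gives 9>3]
(C,Q,X): not NE [P2→P gives 7>6; P3→Z gives 6>3]
(C,Q,Y): not NE [P1→B gives 6>3; P2→P gives 8>2; P3→Z gives 6>0]
(C,Q,Z): not NE [P1→B gives 9>3]
(C,R,X): not NE [P1→A gives 9>6; P2→P gives 7>5; P3→Z gives 9>4]
(C,R,Y): not NE [P1→D gives 9>6; P2→P gives 8>7; P3→Z gives 9>0]
(C,R,Z): not NE [P2→Q gives 7>5]
(C,S,X): not NE [P1→B gives 5>2; P2→P gives 7>1; P3→Z gives 8>0]
(C,S,Y): not NE [P1→A gives 4>3; P2→P gives 8>1; P3→Z gives 8>5]
(C,S,Z): not NE [P1→B gives 8>6; P2→Q gives 7>4]
(D,P,X): not NE [P2→R gives 8>5]
(D,P,Y): not NE [P1→A gives 5>2; P2→S gives 6>2; P3→X gives 7>5]
(D,P,Z): not NE [P1→B gives 10>5; P3→X gives 7>3]
(D,Q,X): not NE [P1→C gives 9>2; P2→R gives 8>2]
(D,Q,Y): not NE [P1→B gives 6>4; P2→S gives 6>1; P3→X gives 8>0]
(D,Q,Z): not NE [P1→B gives 9>2; P3→X gives 8>4]
(D,R,X): not NE [P1→A gives 9>6]
(D,R,Y): not NE [P2→S gives 6>3; P3→X gives 8>1]
(D,R,Z): not NE [P2→Q gives 7>0; P3→X gives 8>7]
(D,S,X): not NE [P1→B gives 5>0; P2→R gives 8>2; P3→Z gives 8>3]
(D,S,Y): not NE [P1→A gives 4>3; P3→Z gives 8>1]
(D,S,Z): not NE [P1→B gives 8>5; P2→Q gives 7>1]

PSNE = {(B,P,Z)}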